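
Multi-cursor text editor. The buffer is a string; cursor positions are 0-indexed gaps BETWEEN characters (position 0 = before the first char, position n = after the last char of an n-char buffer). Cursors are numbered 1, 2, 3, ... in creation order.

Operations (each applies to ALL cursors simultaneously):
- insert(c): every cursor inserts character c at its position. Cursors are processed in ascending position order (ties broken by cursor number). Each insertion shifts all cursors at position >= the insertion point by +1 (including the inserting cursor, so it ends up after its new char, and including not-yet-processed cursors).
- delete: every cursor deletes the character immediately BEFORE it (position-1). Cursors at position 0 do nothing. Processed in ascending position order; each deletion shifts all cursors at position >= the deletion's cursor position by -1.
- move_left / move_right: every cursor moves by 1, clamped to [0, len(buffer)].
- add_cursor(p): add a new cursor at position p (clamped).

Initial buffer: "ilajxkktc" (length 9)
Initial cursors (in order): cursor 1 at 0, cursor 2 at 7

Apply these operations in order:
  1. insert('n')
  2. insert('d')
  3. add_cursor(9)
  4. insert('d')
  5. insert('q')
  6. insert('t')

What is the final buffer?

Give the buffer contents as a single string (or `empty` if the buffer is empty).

Answer: nddqtilajxkkdqtnddqttc

Derivation:
After op 1 (insert('n')): buffer="nilajxkkntc" (len 11), cursors c1@1 c2@9, authorship 1.......2..
After op 2 (insert('d')): buffer="ndilajxkkndtc" (len 13), cursors c1@2 c2@11, authorship 11.......22..
After op 3 (add_cursor(9)): buffer="ndilajxkkndtc" (len 13), cursors c1@2 c3@9 c2@11, authorship 11.......22..
After op 4 (insert('d')): buffer="nddilajxkkdnddtc" (len 16), cursors c1@3 c3@11 c2@14, authorship 111.......3222..
After op 5 (insert('q')): buffer="nddqilajxkkdqnddqtc" (len 19), cursors c1@4 c3@13 c2@17, authorship 1111.......332222..
After op 6 (insert('t')): buffer="nddqtilajxkkdqtnddqttc" (len 22), cursors c1@5 c3@15 c2@20, authorship 11111.......33322222..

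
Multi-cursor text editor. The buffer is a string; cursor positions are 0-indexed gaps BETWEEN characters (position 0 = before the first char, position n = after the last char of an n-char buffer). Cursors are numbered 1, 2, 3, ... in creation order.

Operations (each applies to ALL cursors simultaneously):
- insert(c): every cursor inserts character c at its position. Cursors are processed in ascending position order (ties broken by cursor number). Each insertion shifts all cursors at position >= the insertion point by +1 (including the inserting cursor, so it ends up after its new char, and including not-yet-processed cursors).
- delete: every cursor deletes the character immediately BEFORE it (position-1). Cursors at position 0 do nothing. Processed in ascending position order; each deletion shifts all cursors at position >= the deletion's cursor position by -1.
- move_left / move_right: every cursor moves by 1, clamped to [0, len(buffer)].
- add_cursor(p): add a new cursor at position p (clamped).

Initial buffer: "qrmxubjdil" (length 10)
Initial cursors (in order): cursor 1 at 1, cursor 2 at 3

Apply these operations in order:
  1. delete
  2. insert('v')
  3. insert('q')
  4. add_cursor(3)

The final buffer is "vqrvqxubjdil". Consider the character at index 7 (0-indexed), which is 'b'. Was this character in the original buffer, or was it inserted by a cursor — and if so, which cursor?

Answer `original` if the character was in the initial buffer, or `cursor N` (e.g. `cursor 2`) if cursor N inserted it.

After op 1 (delete): buffer="rxubjdil" (len 8), cursors c1@0 c2@1, authorship ........
After op 2 (insert('v')): buffer="vrvxubjdil" (len 10), cursors c1@1 c2@3, authorship 1.2.......
After op 3 (insert('q')): buffer="vqrvqxubjdil" (len 12), cursors c1@2 c2@5, authorship 11.22.......
After op 4 (add_cursor(3)): buffer="vqrvqxubjdil" (len 12), cursors c1@2 c3@3 c2@5, authorship 11.22.......
Authorship (.=original, N=cursor N): 1 1 . 2 2 . . . . . . .
Index 7: author = original

Answer: original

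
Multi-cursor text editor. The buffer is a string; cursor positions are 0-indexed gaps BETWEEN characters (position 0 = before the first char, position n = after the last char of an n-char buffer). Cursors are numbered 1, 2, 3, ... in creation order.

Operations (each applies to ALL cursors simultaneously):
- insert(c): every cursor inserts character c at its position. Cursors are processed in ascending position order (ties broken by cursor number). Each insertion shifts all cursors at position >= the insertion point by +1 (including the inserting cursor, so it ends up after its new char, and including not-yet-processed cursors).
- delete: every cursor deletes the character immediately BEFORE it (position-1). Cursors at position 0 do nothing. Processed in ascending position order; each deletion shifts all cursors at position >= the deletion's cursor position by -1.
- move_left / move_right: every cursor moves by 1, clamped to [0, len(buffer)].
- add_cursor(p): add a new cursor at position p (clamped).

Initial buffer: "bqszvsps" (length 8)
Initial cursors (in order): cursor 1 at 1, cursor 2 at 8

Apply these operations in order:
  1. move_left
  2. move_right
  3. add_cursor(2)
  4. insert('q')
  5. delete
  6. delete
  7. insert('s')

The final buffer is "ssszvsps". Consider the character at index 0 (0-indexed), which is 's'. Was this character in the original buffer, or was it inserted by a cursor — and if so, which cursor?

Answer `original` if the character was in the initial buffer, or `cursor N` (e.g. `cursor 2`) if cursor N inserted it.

Answer: cursor 1

Derivation:
After op 1 (move_left): buffer="bqszvsps" (len 8), cursors c1@0 c2@7, authorship ........
After op 2 (move_right): buffer="bqszvsps" (len 8), cursors c1@1 c2@8, authorship ........
After op 3 (add_cursor(2)): buffer="bqszvsps" (len 8), cursors c1@1 c3@2 c2@8, authorship ........
After op 4 (insert('q')): buffer="bqqqszvspsq" (len 11), cursors c1@2 c3@4 c2@11, authorship .1.3......2
After op 5 (delete): buffer="bqszvsps" (len 8), cursors c1@1 c3@2 c2@8, authorship ........
After op 6 (delete): buffer="szvsp" (len 5), cursors c1@0 c3@0 c2@5, authorship .....
After op 7 (insert('s')): buffer="ssszvsps" (len 8), cursors c1@2 c3@2 c2@8, authorship 13.....2
Authorship (.=original, N=cursor N): 1 3 . . . . . 2
Index 0: author = 1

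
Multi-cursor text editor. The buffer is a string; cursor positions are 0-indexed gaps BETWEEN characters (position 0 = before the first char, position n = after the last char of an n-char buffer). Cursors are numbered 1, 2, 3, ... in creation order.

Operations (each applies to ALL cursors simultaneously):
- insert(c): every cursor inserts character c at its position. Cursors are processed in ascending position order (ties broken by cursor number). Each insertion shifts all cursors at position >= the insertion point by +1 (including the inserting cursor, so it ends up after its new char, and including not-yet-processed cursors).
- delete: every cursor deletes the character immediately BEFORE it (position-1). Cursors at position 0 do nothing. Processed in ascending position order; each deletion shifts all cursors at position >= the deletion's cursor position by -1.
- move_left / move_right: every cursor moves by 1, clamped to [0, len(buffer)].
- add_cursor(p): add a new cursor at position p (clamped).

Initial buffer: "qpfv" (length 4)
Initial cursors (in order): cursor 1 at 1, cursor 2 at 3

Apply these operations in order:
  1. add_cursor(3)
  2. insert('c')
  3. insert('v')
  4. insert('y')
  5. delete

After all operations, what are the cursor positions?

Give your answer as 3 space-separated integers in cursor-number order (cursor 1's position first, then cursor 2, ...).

Answer: 3 9 9

Derivation:
After op 1 (add_cursor(3)): buffer="qpfv" (len 4), cursors c1@1 c2@3 c3@3, authorship ....
After op 2 (insert('c')): buffer="qcpfccv" (len 7), cursors c1@2 c2@6 c3@6, authorship .1..23.
After op 3 (insert('v')): buffer="qcvpfccvvv" (len 10), cursors c1@3 c2@9 c3@9, authorship .11..2323.
After op 4 (insert('y')): buffer="qcvypfccvvyyv" (len 13), cursors c1@4 c2@12 c3@12, authorship .111..232323.
After op 5 (delete): buffer="qcvpfccvvv" (len 10), cursors c1@3 c2@9 c3@9, authorship .11..2323.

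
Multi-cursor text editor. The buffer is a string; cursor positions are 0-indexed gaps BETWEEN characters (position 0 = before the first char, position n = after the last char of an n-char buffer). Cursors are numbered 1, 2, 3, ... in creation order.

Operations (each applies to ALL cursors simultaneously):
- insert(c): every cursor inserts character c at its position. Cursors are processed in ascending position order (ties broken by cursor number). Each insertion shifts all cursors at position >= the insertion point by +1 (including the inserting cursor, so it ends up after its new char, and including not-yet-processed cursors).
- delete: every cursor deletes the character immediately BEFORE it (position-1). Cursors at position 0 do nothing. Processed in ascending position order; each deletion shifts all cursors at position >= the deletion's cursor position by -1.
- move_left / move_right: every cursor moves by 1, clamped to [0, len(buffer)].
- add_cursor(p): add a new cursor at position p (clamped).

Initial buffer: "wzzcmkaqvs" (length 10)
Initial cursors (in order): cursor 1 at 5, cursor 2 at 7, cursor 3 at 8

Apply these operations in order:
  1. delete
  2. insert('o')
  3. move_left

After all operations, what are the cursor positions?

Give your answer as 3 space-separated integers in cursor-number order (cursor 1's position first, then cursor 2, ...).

Answer: 4 7 7

Derivation:
After op 1 (delete): buffer="wzzckvs" (len 7), cursors c1@4 c2@5 c3@5, authorship .......
After op 2 (insert('o')): buffer="wzzcokoovs" (len 10), cursors c1@5 c2@8 c3@8, authorship ....1.23..
After op 3 (move_left): buffer="wzzcokoovs" (len 10), cursors c1@4 c2@7 c3@7, authorship ....1.23..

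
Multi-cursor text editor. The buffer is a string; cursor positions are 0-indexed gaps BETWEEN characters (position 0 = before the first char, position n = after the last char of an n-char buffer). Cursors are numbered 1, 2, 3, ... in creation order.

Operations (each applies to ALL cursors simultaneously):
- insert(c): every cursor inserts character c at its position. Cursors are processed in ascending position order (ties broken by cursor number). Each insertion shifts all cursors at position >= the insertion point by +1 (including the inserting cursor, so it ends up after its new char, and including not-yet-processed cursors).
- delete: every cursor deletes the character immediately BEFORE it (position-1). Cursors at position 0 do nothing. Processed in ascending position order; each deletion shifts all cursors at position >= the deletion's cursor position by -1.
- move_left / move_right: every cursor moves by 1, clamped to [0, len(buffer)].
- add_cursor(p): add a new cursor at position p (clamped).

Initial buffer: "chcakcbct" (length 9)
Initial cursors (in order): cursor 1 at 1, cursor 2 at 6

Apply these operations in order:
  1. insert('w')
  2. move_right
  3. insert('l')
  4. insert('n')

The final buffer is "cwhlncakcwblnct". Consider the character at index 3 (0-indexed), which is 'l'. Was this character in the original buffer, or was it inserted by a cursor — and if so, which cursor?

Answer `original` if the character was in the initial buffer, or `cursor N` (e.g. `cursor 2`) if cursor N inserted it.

Answer: cursor 1

Derivation:
After op 1 (insert('w')): buffer="cwhcakcwbct" (len 11), cursors c1@2 c2@8, authorship .1.....2...
After op 2 (move_right): buffer="cwhcakcwbct" (len 11), cursors c1@3 c2@9, authorship .1.....2...
After op 3 (insert('l')): buffer="cwhlcakcwblct" (len 13), cursors c1@4 c2@11, authorship .1.1....2.2..
After op 4 (insert('n')): buffer="cwhlncakcwblnct" (len 15), cursors c1@5 c2@13, authorship .1.11....2.22..
Authorship (.=original, N=cursor N): . 1 . 1 1 . . . . 2 . 2 2 . .
Index 3: author = 1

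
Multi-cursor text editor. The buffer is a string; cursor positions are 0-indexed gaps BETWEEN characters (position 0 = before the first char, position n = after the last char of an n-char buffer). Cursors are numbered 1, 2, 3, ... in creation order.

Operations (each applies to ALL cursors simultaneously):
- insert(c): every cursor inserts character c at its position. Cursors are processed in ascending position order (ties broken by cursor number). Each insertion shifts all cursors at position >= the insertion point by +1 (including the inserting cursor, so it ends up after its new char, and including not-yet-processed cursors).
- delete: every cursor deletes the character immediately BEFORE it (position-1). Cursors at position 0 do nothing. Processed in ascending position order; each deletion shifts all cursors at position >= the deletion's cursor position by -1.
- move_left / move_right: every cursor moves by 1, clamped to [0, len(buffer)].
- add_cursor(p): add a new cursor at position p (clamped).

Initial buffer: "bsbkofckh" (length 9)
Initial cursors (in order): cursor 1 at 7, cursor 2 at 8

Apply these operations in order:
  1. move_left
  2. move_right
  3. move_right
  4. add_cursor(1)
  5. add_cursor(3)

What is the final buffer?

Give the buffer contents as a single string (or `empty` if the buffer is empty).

After op 1 (move_left): buffer="bsbkofckh" (len 9), cursors c1@6 c2@7, authorship .........
After op 2 (move_right): buffer="bsbkofckh" (len 9), cursors c1@7 c2@8, authorship .........
After op 3 (move_right): buffer="bsbkofckh" (len 9), cursors c1@8 c2@9, authorship .........
After op 4 (add_cursor(1)): buffer="bsbkofckh" (len 9), cursors c3@1 c1@8 c2@9, authorship .........
After op 5 (add_cursor(3)): buffer="bsbkofckh" (len 9), cursors c3@1 c4@3 c1@8 c2@9, authorship .........

Answer: bsbkofckh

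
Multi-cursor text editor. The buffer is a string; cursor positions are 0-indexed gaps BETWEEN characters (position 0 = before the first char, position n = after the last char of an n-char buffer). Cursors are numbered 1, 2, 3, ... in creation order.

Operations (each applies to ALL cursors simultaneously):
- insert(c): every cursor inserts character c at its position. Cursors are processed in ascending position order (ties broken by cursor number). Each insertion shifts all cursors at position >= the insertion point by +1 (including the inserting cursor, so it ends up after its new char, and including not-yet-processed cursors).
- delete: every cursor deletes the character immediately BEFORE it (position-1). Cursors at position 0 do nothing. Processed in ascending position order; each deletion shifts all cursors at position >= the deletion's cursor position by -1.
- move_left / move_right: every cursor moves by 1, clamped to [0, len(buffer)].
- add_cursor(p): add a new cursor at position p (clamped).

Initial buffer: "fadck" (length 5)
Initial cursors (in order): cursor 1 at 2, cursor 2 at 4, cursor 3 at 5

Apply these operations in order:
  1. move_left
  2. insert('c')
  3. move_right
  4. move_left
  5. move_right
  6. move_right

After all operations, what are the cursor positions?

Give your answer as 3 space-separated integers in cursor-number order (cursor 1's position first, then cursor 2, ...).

After op 1 (move_left): buffer="fadck" (len 5), cursors c1@1 c2@3 c3@4, authorship .....
After op 2 (insert('c')): buffer="fcadccck" (len 8), cursors c1@2 c2@5 c3@7, authorship .1..2.3.
After op 3 (move_right): buffer="fcadccck" (len 8), cursors c1@3 c2@6 c3@8, authorship .1..2.3.
After op 4 (move_left): buffer="fcadccck" (len 8), cursors c1@2 c2@5 c3@7, authorship .1..2.3.
After op 5 (move_right): buffer="fcadccck" (len 8), cursors c1@3 c2@6 c3@8, authorship .1..2.3.
After op 6 (move_right): buffer="fcadccck" (len 8), cursors c1@4 c2@7 c3@8, authorship .1..2.3.

Answer: 4 7 8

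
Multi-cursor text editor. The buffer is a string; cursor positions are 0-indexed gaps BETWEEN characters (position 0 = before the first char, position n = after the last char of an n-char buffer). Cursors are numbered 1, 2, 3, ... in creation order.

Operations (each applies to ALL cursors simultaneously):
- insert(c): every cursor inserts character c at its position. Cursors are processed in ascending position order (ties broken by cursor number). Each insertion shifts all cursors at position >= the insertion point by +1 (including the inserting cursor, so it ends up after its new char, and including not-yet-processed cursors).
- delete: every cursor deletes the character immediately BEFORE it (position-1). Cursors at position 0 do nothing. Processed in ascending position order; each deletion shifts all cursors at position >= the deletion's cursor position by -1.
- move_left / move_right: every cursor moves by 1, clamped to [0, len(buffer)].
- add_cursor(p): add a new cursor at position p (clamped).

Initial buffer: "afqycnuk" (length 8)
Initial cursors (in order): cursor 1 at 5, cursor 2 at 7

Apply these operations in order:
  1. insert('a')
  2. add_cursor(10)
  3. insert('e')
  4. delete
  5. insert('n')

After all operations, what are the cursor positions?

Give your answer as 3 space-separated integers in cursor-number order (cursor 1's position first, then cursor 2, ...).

After op 1 (insert('a')): buffer="afqycanuak" (len 10), cursors c1@6 c2@9, authorship .....1..2.
After op 2 (add_cursor(10)): buffer="afqycanuak" (len 10), cursors c1@6 c2@9 c3@10, authorship .....1..2.
After op 3 (insert('e')): buffer="afqycaenuaeke" (len 13), cursors c1@7 c2@11 c3@13, authorship .....11..22.3
After op 4 (delete): buffer="afqycanuak" (len 10), cursors c1@6 c2@9 c3@10, authorship .....1..2.
After op 5 (insert('n')): buffer="afqycannuankn" (len 13), cursors c1@7 c2@11 c3@13, authorship .....11..22.3

Answer: 7 11 13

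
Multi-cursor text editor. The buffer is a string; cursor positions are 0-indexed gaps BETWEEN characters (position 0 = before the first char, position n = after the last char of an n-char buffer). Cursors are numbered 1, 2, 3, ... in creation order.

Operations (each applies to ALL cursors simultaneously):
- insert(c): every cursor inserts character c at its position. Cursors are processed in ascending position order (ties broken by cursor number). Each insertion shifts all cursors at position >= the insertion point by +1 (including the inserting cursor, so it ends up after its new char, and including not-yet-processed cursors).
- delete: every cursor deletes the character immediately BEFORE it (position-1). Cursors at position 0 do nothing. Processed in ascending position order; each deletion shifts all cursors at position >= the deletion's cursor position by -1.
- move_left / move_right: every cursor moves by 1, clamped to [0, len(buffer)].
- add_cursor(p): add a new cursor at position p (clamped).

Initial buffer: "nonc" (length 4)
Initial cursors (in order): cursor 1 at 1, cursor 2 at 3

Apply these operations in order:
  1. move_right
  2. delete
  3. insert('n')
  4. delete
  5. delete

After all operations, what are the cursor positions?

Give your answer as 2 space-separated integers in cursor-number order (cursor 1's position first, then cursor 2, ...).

After op 1 (move_right): buffer="nonc" (len 4), cursors c1@2 c2@4, authorship ....
After op 2 (delete): buffer="nn" (len 2), cursors c1@1 c2@2, authorship ..
After op 3 (insert('n')): buffer="nnnn" (len 4), cursors c1@2 c2@4, authorship .1.2
After op 4 (delete): buffer="nn" (len 2), cursors c1@1 c2@2, authorship ..
After op 5 (delete): buffer="" (len 0), cursors c1@0 c2@0, authorship 

Answer: 0 0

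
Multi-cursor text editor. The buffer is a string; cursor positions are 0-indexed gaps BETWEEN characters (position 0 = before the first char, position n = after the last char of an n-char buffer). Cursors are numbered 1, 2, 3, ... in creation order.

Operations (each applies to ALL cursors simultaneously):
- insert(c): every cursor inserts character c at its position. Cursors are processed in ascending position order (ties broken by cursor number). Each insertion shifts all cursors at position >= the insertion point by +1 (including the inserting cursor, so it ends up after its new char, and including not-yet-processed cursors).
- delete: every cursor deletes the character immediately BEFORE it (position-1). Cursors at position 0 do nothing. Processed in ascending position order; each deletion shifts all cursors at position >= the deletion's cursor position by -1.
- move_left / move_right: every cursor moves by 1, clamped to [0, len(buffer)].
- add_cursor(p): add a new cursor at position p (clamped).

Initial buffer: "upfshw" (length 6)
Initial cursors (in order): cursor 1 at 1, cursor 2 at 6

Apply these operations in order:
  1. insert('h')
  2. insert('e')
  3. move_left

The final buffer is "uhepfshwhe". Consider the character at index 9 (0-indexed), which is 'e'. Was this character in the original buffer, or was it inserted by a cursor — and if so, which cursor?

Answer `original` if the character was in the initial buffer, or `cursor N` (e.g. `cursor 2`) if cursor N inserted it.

Answer: cursor 2

Derivation:
After op 1 (insert('h')): buffer="uhpfshwh" (len 8), cursors c1@2 c2@8, authorship .1.....2
After op 2 (insert('e')): buffer="uhepfshwhe" (len 10), cursors c1@3 c2@10, authorship .11.....22
After op 3 (move_left): buffer="uhepfshwhe" (len 10), cursors c1@2 c2@9, authorship .11.....22
Authorship (.=original, N=cursor N): . 1 1 . . . . . 2 2
Index 9: author = 2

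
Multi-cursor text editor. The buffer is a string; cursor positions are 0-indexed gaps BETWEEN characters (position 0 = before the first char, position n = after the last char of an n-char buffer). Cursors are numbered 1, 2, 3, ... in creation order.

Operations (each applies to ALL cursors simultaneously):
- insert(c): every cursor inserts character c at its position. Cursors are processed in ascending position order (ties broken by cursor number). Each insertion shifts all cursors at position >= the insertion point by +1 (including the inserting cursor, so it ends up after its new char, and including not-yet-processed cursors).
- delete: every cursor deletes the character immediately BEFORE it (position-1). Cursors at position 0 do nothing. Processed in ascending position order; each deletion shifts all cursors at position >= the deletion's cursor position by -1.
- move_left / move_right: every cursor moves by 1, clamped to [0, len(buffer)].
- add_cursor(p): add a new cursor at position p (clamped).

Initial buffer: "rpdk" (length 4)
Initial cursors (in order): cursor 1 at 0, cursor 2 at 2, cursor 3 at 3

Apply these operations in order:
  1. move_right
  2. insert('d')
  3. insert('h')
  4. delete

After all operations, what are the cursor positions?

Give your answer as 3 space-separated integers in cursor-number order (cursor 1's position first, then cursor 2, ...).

Answer: 2 5 7

Derivation:
After op 1 (move_right): buffer="rpdk" (len 4), cursors c1@1 c2@3 c3@4, authorship ....
After op 2 (insert('d')): buffer="rdpddkd" (len 7), cursors c1@2 c2@5 c3@7, authorship .1..2.3
After op 3 (insert('h')): buffer="rdhpddhkdh" (len 10), cursors c1@3 c2@7 c3@10, authorship .11..22.33
After op 4 (delete): buffer="rdpddkd" (len 7), cursors c1@2 c2@5 c3@7, authorship .1..2.3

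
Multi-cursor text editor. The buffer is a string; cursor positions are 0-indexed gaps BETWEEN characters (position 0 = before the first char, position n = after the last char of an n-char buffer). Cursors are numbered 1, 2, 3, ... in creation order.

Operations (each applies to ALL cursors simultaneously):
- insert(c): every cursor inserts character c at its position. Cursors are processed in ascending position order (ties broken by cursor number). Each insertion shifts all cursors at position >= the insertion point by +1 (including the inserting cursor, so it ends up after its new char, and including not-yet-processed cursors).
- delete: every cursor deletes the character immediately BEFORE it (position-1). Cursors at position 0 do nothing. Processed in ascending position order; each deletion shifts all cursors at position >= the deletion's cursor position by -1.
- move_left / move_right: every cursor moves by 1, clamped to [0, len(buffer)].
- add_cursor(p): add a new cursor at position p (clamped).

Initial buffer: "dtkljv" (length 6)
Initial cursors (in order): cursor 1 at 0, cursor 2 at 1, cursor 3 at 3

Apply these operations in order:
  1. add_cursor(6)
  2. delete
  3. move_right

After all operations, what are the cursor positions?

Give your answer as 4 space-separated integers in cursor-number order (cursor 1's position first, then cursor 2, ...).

Answer: 1 1 2 3

Derivation:
After op 1 (add_cursor(6)): buffer="dtkljv" (len 6), cursors c1@0 c2@1 c3@3 c4@6, authorship ......
After op 2 (delete): buffer="tlj" (len 3), cursors c1@0 c2@0 c3@1 c4@3, authorship ...
After op 3 (move_right): buffer="tlj" (len 3), cursors c1@1 c2@1 c3@2 c4@3, authorship ...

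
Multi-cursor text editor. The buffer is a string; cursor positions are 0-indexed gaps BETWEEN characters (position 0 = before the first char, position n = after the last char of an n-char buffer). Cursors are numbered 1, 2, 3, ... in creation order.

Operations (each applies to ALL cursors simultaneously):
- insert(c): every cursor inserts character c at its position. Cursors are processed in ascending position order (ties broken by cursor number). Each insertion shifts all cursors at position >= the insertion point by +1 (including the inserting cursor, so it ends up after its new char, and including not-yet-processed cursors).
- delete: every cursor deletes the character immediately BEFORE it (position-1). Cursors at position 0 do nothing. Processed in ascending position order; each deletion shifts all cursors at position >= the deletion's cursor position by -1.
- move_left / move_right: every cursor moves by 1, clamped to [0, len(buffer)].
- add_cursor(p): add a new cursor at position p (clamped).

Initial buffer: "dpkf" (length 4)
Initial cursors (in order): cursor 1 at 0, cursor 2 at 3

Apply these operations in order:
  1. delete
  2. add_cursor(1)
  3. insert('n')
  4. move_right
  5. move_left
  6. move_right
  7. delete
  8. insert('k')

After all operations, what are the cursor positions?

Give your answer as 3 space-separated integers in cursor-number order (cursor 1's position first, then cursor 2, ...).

After op 1 (delete): buffer="dpf" (len 3), cursors c1@0 c2@2, authorship ...
After op 2 (add_cursor(1)): buffer="dpf" (len 3), cursors c1@0 c3@1 c2@2, authorship ...
After op 3 (insert('n')): buffer="ndnpnf" (len 6), cursors c1@1 c3@3 c2@5, authorship 1.3.2.
After op 4 (move_right): buffer="ndnpnf" (len 6), cursors c1@2 c3@4 c2@6, authorship 1.3.2.
After op 5 (move_left): buffer="ndnpnf" (len 6), cursors c1@1 c3@3 c2@5, authorship 1.3.2.
After op 6 (move_right): buffer="ndnpnf" (len 6), cursors c1@2 c3@4 c2@6, authorship 1.3.2.
After op 7 (delete): buffer="nnn" (len 3), cursors c1@1 c3@2 c2@3, authorship 132
After op 8 (insert('k')): buffer="nknknk" (len 6), cursors c1@2 c3@4 c2@6, authorship 113322

Answer: 2 6 4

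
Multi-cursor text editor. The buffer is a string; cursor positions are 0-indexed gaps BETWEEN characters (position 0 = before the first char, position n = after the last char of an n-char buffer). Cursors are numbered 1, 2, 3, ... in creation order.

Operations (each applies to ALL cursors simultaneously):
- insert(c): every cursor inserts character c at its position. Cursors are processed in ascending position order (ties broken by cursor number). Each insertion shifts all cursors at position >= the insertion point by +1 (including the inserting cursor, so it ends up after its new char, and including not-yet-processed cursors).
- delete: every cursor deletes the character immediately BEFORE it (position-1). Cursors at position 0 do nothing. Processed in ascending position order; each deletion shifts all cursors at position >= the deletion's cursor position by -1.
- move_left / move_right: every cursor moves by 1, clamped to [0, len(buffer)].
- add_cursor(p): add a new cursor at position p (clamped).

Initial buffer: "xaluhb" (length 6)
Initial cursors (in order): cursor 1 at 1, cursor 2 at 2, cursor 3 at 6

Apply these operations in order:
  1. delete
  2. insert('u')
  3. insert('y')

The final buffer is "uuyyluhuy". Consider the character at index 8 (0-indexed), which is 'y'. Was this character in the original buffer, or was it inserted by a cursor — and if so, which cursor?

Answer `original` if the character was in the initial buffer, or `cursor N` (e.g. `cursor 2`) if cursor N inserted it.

Answer: cursor 3

Derivation:
After op 1 (delete): buffer="luh" (len 3), cursors c1@0 c2@0 c3@3, authorship ...
After op 2 (insert('u')): buffer="uuluhu" (len 6), cursors c1@2 c2@2 c3@6, authorship 12...3
After op 3 (insert('y')): buffer="uuyyluhuy" (len 9), cursors c1@4 c2@4 c3@9, authorship 1212...33
Authorship (.=original, N=cursor N): 1 2 1 2 . . . 3 3
Index 8: author = 3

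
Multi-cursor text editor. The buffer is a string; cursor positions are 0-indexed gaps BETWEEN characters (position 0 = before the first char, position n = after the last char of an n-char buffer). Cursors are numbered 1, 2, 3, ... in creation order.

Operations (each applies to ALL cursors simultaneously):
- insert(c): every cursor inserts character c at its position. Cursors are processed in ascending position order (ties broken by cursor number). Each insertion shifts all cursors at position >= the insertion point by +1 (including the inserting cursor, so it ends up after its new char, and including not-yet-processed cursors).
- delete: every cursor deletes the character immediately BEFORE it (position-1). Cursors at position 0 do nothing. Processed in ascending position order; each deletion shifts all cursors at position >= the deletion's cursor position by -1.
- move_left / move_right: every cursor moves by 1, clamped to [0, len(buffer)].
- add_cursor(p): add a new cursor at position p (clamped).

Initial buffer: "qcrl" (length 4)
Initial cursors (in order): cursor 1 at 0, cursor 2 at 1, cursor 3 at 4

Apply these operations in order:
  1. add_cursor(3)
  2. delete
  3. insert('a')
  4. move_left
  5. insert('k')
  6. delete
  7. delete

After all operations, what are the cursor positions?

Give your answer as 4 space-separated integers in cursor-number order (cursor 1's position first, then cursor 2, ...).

Answer: 0 0 1 1

Derivation:
After op 1 (add_cursor(3)): buffer="qcrl" (len 4), cursors c1@0 c2@1 c4@3 c3@4, authorship ....
After op 2 (delete): buffer="c" (len 1), cursors c1@0 c2@0 c3@1 c4@1, authorship .
After op 3 (insert('a')): buffer="aacaa" (len 5), cursors c1@2 c2@2 c3@5 c4@5, authorship 12.34
After op 4 (move_left): buffer="aacaa" (len 5), cursors c1@1 c2@1 c3@4 c4@4, authorship 12.34
After op 5 (insert('k')): buffer="akkacakka" (len 9), cursors c1@3 c2@3 c3@8 c4@8, authorship 1122.3344
After op 6 (delete): buffer="aacaa" (len 5), cursors c1@1 c2@1 c3@4 c4@4, authorship 12.34
After op 7 (delete): buffer="aa" (len 2), cursors c1@0 c2@0 c3@1 c4@1, authorship 24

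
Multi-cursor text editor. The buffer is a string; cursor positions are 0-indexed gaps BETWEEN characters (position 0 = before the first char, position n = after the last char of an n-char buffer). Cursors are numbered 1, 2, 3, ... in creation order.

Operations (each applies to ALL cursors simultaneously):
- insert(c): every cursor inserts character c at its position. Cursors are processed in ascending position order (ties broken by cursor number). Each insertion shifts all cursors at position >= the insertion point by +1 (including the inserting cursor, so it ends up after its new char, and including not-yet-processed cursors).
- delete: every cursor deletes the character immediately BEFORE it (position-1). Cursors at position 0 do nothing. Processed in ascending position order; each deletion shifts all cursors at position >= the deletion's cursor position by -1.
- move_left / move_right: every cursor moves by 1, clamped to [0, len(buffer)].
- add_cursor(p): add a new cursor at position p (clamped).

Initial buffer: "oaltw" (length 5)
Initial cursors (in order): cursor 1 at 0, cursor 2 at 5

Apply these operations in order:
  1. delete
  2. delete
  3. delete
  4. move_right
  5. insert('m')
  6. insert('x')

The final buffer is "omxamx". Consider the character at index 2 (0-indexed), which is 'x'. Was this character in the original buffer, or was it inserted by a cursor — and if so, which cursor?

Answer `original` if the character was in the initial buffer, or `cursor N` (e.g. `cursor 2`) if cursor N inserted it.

After op 1 (delete): buffer="oalt" (len 4), cursors c1@0 c2@4, authorship ....
After op 2 (delete): buffer="oal" (len 3), cursors c1@0 c2@3, authorship ...
After op 3 (delete): buffer="oa" (len 2), cursors c1@0 c2@2, authorship ..
After op 4 (move_right): buffer="oa" (len 2), cursors c1@1 c2@2, authorship ..
After op 5 (insert('m')): buffer="omam" (len 4), cursors c1@2 c2@4, authorship .1.2
After op 6 (insert('x')): buffer="omxamx" (len 6), cursors c1@3 c2@6, authorship .11.22
Authorship (.=original, N=cursor N): . 1 1 . 2 2
Index 2: author = 1

Answer: cursor 1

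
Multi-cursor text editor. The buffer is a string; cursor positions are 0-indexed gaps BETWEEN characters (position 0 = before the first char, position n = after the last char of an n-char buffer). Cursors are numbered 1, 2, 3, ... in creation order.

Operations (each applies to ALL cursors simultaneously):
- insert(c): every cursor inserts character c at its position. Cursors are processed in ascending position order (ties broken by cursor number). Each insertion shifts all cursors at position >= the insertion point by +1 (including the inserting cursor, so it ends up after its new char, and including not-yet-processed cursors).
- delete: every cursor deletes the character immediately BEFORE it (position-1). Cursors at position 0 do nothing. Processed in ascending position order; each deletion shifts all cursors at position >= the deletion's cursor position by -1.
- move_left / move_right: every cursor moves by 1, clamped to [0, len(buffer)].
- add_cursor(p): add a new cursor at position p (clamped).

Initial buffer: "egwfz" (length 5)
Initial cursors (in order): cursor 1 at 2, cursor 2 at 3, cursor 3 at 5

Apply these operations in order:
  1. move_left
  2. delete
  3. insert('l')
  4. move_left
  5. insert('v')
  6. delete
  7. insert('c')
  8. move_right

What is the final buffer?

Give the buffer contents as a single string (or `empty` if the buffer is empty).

After op 1 (move_left): buffer="egwfz" (len 5), cursors c1@1 c2@2 c3@4, authorship .....
After op 2 (delete): buffer="wz" (len 2), cursors c1@0 c2@0 c3@1, authorship ..
After op 3 (insert('l')): buffer="llwlz" (len 5), cursors c1@2 c2@2 c3@4, authorship 12.3.
After op 4 (move_left): buffer="llwlz" (len 5), cursors c1@1 c2@1 c3@3, authorship 12.3.
After op 5 (insert('v')): buffer="lvvlwvlz" (len 8), cursors c1@3 c2@3 c3@6, authorship 1122.33.
After op 6 (delete): buffer="llwlz" (len 5), cursors c1@1 c2@1 c3@3, authorship 12.3.
After op 7 (insert('c')): buffer="lcclwclz" (len 8), cursors c1@3 c2@3 c3@6, authorship 1122.33.
After op 8 (move_right): buffer="lcclwclz" (len 8), cursors c1@4 c2@4 c3@7, authorship 1122.33.

Answer: lcclwclz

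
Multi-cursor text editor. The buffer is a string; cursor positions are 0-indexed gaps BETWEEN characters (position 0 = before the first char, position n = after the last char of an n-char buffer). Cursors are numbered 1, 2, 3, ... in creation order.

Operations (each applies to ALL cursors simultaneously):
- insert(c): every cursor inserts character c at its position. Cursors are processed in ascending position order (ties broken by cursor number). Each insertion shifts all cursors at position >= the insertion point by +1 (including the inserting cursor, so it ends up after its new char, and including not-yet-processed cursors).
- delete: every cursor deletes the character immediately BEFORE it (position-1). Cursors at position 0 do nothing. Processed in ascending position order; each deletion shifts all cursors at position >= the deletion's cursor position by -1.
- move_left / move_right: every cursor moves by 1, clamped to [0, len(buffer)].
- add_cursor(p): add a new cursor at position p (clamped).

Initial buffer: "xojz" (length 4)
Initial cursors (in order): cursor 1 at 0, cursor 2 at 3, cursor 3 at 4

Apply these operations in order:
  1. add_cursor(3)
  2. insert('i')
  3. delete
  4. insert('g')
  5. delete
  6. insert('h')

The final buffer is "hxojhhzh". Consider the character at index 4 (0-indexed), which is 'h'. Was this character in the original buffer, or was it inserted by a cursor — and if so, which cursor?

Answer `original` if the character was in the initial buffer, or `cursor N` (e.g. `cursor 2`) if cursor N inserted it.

Answer: cursor 2

Derivation:
After op 1 (add_cursor(3)): buffer="xojz" (len 4), cursors c1@0 c2@3 c4@3 c3@4, authorship ....
After op 2 (insert('i')): buffer="ixojiizi" (len 8), cursors c1@1 c2@6 c4@6 c3@8, authorship 1...24.3
After op 3 (delete): buffer="xojz" (len 4), cursors c1@0 c2@3 c4@3 c3@4, authorship ....
After op 4 (insert('g')): buffer="gxojggzg" (len 8), cursors c1@1 c2@6 c4@6 c3@8, authorship 1...24.3
After op 5 (delete): buffer="xojz" (len 4), cursors c1@0 c2@3 c4@3 c3@4, authorship ....
After op 6 (insert('h')): buffer="hxojhhzh" (len 8), cursors c1@1 c2@6 c4@6 c3@8, authorship 1...24.3
Authorship (.=original, N=cursor N): 1 . . . 2 4 . 3
Index 4: author = 2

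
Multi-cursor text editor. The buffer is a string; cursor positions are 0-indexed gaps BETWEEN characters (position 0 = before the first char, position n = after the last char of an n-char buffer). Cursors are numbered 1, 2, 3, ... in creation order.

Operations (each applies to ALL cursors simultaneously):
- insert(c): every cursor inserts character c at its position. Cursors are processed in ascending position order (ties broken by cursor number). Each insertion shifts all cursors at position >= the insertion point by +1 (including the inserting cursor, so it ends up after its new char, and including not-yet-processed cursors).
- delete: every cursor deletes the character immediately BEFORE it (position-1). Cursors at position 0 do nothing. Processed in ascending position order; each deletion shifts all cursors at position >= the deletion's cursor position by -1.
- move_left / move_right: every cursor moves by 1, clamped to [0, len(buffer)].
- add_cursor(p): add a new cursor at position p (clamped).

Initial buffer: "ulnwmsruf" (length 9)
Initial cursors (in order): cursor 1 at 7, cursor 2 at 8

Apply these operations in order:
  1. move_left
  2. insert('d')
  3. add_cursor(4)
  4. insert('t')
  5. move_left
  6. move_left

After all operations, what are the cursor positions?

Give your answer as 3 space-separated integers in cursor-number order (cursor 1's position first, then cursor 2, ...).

Answer: 7 10 3

Derivation:
After op 1 (move_left): buffer="ulnwmsruf" (len 9), cursors c1@6 c2@7, authorship .........
After op 2 (insert('d')): buffer="ulnwmsdrduf" (len 11), cursors c1@7 c2@9, authorship ......1.2..
After op 3 (add_cursor(4)): buffer="ulnwmsdrduf" (len 11), cursors c3@4 c1@7 c2@9, authorship ......1.2..
After op 4 (insert('t')): buffer="ulnwtmsdtrdtuf" (len 14), cursors c3@5 c1@9 c2@12, authorship ....3..11.22..
After op 5 (move_left): buffer="ulnwtmsdtrdtuf" (len 14), cursors c3@4 c1@8 c2@11, authorship ....3..11.22..
After op 6 (move_left): buffer="ulnwtmsdtrdtuf" (len 14), cursors c3@3 c1@7 c2@10, authorship ....3..11.22..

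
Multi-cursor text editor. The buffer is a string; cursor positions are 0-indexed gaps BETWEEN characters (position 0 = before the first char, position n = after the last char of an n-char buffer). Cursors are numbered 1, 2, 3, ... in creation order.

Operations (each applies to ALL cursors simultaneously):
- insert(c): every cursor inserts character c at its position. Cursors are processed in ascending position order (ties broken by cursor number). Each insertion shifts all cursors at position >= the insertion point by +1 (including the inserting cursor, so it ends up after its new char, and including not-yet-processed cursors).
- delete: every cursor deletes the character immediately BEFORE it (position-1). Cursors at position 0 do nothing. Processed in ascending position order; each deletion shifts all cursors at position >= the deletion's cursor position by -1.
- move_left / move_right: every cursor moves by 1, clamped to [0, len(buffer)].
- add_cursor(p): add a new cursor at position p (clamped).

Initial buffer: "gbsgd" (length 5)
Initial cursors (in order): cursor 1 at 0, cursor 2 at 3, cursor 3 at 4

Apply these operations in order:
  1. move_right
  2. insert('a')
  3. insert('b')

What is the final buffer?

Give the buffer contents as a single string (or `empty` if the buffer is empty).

Answer: gabbsgabdab

Derivation:
After op 1 (move_right): buffer="gbsgd" (len 5), cursors c1@1 c2@4 c3@5, authorship .....
After op 2 (insert('a')): buffer="gabsgada" (len 8), cursors c1@2 c2@6 c3@8, authorship .1...2.3
After op 3 (insert('b')): buffer="gabbsgabdab" (len 11), cursors c1@3 c2@8 c3@11, authorship .11...22.33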